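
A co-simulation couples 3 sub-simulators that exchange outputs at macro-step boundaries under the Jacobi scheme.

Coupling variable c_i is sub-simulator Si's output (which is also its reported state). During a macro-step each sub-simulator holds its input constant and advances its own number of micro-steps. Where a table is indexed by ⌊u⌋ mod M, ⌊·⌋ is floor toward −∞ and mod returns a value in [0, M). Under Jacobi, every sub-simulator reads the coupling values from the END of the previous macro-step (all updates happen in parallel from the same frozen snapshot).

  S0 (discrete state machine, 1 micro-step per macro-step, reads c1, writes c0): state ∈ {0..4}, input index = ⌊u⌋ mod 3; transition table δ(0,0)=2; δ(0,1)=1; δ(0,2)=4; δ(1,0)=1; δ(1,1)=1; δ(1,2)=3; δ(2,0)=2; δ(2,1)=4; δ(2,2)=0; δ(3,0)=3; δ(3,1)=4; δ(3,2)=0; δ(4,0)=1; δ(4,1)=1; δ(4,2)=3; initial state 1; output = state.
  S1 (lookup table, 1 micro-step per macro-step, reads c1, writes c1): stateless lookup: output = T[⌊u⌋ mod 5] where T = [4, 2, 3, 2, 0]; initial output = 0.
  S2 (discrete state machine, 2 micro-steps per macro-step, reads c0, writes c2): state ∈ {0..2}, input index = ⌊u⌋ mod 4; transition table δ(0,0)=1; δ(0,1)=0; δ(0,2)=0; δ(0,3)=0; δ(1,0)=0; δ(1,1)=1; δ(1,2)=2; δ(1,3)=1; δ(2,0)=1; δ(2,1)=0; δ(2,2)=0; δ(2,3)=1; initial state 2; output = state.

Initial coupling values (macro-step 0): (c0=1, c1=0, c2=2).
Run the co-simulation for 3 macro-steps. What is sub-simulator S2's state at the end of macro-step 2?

macro 1: S0 reads c1=0 → after 1×micro: 1; S1 reads c1=0 → after 1×micro: 4; S2 reads c0=1 → after 2×micro: 0 ⇒ (c0=1, c1=4, c2=0)
macro 2: S0 reads c1=4 → after 1×micro: 1; S1 reads c1=4 → after 1×micro: 0; S2 reads c0=1 → after 2×micro: 0 ⇒ (c0=1, c1=0, c2=0)
macro 3: S0 reads c1=0 → after 1×micro: 1; S1 reads c1=0 → after 1×micro: 4; S2 reads c0=1 → after 2×micro: 0 ⇒ (c0=1, c1=4, c2=0)

S2 state at macro-step 2 = 0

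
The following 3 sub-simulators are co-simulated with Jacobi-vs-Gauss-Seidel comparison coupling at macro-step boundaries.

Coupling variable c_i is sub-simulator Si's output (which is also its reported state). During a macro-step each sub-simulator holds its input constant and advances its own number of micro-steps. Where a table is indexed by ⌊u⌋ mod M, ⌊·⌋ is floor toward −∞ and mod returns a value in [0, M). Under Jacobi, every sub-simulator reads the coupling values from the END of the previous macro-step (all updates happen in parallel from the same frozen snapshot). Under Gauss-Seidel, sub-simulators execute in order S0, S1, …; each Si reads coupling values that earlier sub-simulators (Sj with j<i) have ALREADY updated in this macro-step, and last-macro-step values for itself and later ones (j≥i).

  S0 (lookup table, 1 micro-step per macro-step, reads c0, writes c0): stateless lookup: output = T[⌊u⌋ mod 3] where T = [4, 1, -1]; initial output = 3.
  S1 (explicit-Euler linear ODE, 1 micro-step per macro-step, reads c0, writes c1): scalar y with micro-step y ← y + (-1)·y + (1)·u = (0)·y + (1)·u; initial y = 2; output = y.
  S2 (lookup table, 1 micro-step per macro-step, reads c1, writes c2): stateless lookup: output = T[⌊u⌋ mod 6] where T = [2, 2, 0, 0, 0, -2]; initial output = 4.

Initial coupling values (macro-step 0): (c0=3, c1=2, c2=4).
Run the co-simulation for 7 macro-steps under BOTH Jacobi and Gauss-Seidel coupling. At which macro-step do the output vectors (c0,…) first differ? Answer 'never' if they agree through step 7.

[Jacobi] macro 1: S0 reads c0=3 → after 1×micro: 4; S1 reads c0=3 → after 1×micro: 3; S2 reads c1=2 → after 1×micro: 0 ⇒ (c0=4, c1=3, c2=0)
[Jacobi] macro 2: S0 reads c0=4 → after 1×micro: 1; S1 reads c0=4 → after 1×micro: 4; S2 reads c1=3 → after 1×micro: 0 ⇒ (c0=1, c1=4, c2=0)
[Jacobi] macro 3: S0 reads c0=1 → after 1×micro: 1; S1 reads c0=1 → after 1×micro: 1; S2 reads c1=4 → after 1×micro: 0 ⇒ (c0=1, c1=1, c2=0)
[Jacobi] macro 4: S0 reads c0=1 → after 1×micro: 1; S1 reads c0=1 → after 1×micro: 1; S2 reads c1=1 → after 1×micro: 2 ⇒ (c0=1, c1=1, c2=2)
[Jacobi] macro 5: S0 reads c0=1 → after 1×micro: 1; S1 reads c0=1 → after 1×micro: 1; S2 reads c1=1 → after 1×micro: 2 ⇒ (c0=1, c1=1, c2=2)
[Jacobi] macro 6: S0 reads c0=1 → after 1×micro: 1; S1 reads c0=1 → after 1×micro: 1; S2 reads c1=1 → after 1×micro: 2 ⇒ (c0=1, c1=1, c2=2)
[Jacobi] macro 7: S0 reads c0=1 → after 1×micro: 1; S1 reads c0=1 → after 1×micro: 1; S2 reads c1=1 → after 1×micro: 2 ⇒ (c0=1, c1=1, c2=2)
[Gauss-Seidel] macro 1: S0 reads c0=3 → after 1×micro: 4; S1 reads c0=4 → after 1×micro: 4; S2 reads c1=4 → after 1×micro: 0 ⇒ (c0=4, c1=4, c2=0)
[Gauss-Seidel] macro 2: S0 reads c0=4 → after 1×micro: 1; S1 reads c0=1 → after 1×micro: 1; S2 reads c1=1 → after 1×micro: 2 ⇒ (c0=1, c1=1, c2=2)
[Gauss-Seidel] macro 3: S0 reads c0=1 → after 1×micro: 1; S1 reads c0=1 → after 1×micro: 1; S2 reads c1=1 → after 1×micro: 2 ⇒ (c0=1, c1=1, c2=2)
[Gauss-Seidel] macro 4: S0 reads c0=1 → after 1×micro: 1; S1 reads c0=1 → after 1×micro: 1; S2 reads c1=1 → after 1×micro: 2 ⇒ (c0=1, c1=1, c2=2)
[Gauss-Seidel] macro 5: S0 reads c0=1 → after 1×micro: 1; S1 reads c0=1 → after 1×micro: 1; S2 reads c1=1 → after 1×micro: 2 ⇒ (c0=1, c1=1, c2=2)
[Gauss-Seidel] macro 6: S0 reads c0=1 → after 1×micro: 1; S1 reads c0=1 → after 1×micro: 1; S2 reads c1=1 → after 1×micro: 2 ⇒ (c0=1, c1=1, c2=2)
[Gauss-Seidel] macro 7: S0 reads c0=1 → after 1×micro: 1; S1 reads c0=1 → after 1×micro: 1; S2 reads c1=1 → after 1×micro: 2 ⇒ (c0=1, c1=1, c2=2)

first divergence at macro-step: 1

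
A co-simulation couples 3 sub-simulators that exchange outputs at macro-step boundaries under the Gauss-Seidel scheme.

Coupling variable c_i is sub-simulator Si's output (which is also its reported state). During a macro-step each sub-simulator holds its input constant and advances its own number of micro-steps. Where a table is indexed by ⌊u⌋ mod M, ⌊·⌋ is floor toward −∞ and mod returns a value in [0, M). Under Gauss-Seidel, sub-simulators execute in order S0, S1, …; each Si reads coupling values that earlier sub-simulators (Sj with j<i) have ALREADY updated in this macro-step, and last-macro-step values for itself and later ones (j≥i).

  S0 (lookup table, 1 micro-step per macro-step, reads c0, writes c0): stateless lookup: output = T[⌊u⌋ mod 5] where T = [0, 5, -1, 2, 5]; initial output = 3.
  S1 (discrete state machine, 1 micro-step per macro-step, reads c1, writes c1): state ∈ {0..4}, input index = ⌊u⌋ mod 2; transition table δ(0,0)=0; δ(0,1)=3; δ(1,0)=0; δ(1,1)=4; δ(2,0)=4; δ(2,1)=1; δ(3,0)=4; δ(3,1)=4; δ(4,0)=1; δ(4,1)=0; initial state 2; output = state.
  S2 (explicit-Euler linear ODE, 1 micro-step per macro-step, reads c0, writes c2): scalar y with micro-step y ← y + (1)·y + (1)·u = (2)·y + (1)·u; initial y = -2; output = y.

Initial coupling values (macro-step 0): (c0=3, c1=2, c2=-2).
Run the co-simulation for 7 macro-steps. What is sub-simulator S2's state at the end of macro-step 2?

macro 1: S0 reads c0=3 → after 1×micro: 2; S1 reads c1=2 → after 1×micro: 4; S2 reads c0=2 → after 1×micro: -2 ⇒ (c0=2, c1=4, c2=-2)
macro 2: S0 reads c0=2 → after 1×micro: -1; S1 reads c1=4 → after 1×micro: 1; S2 reads c0=-1 → after 1×micro: -5 ⇒ (c0=-1, c1=1, c2=-5)
macro 3: S0 reads c0=-1 → after 1×micro: 5; S1 reads c1=1 → after 1×micro: 4; S2 reads c0=5 → after 1×micro: -5 ⇒ (c0=5, c1=4, c2=-5)
macro 4: S0 reads c0=5 → after 1×micro: 0; S1 reads c1=4 → after 1×micro: 1; S2 reads c0=0 → after 1×micro: -10 ⇒ (c0=0, c1=1, c2=-10)
macro 5: S0 reads c0=0 → after 1×micro: 0; S1 reads c1=1 → after 1×micro: 4; S2 reads c0=0 → after 1×micro: -20 ⇒ (c0=0, c1=4, c2=-20)
macro 6: S0 reads c0=0 → after 1×micro: 0; S1 reads c1=4 → after 1×micro: 1; S2 reads c0=0 → after 1×micro: -40 ⇒ (c0=0, c1=1, c2=-40)
macro 7: S0 reads c0=0 → after 1×micro: 0; S1 reads c1=1 → after 1×micro: 4; S2 reads c0=0 → after 1×micro: -80 ⇒ (c0=0, c1=4, c2=-80)

S2 state at macro-step 2 = -5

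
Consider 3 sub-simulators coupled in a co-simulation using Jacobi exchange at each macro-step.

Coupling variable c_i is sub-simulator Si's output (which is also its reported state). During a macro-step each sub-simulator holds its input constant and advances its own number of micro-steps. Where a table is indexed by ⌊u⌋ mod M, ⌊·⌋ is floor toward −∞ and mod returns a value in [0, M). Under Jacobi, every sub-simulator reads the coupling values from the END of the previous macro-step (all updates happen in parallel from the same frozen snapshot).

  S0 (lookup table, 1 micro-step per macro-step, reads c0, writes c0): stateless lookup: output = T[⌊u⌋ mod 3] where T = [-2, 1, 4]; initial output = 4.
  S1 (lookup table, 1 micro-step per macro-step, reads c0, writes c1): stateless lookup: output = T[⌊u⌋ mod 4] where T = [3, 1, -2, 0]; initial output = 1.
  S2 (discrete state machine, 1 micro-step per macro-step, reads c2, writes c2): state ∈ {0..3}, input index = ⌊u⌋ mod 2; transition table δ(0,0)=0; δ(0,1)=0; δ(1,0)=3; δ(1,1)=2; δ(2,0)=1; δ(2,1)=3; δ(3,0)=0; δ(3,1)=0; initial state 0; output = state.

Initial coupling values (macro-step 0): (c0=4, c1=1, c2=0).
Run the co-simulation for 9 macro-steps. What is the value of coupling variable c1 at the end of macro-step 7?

c1 at macro-step 7 = 1

macro 1: S0 reads c0=4 → after 1×micro: 1; S1 reads c0=4 → after 1×micro: 3; S2 reads c2=0 → after 1×micro: 0 ⇒ (c0=1, c1=3, c2=0)
macro 2: S0 reads c0=1 → after 1×micro: 1; S1 reads c0=1 → after 1×micro: 1; S2 reads c2=0 → after 1×micro: 0 ⇒ (c0=1, c1=1, c2=0)
macro 3: S0 reads c0=1 → after 1×micro: 1; S1 reads c0=1 → after 1×micro: 1; S2 reads c2=0 → after 1×micro: 0 ⇒ (c0=1, c1=1, c2=0)
macro 4: S0 reads c0=1 → after 1×micro: 1; S1 reads c0=1 → after 1×micro: 1; S2 reads c2=0 → after 1×micro: 0 ⇒ (c0=1, c1=1, c2=0)
macro 5: S0 reads c0=1 → after 1×micro: 1; S1 reads c0=1 → after 1×micro: 1; S2 reads c2=0 → after 1×micro: 0 ⇒ (c0=1, c1=1, c2=0)
macro 6: S0 reads c0=1 → after 1×micro: 1; S1 reads c0=1 → after 1×micro: 1; S2 reads c2=0 → after 1×micro: 0 ⇒ (c0=1, c1=1, c2=0)
macro 7: S0 reads c0=1 → after 1×micro: 1; S1 reads c0=1 → after 1×micro: 1; S2 reads c2=0 → after 1×micro: 0 ⇒ (c0=1, c1=1, c2=0)
macro 8: S0 reads c0=1 → after 1×micro: 1; S1 reads c0=1 → after 1×micro: 1; S2 reads c2=0 → after 1×micro: 0 ⇒ (c0=1, c1=1, c2=0)
macro 9: S0 reads c0=1 → after 1×micro: 1; S1 reads c0=1 → after 1×micro: 1; S2 reads c2=0 → after 1×micro: 0 ⇒ (c0=1, c1=1, c2=0)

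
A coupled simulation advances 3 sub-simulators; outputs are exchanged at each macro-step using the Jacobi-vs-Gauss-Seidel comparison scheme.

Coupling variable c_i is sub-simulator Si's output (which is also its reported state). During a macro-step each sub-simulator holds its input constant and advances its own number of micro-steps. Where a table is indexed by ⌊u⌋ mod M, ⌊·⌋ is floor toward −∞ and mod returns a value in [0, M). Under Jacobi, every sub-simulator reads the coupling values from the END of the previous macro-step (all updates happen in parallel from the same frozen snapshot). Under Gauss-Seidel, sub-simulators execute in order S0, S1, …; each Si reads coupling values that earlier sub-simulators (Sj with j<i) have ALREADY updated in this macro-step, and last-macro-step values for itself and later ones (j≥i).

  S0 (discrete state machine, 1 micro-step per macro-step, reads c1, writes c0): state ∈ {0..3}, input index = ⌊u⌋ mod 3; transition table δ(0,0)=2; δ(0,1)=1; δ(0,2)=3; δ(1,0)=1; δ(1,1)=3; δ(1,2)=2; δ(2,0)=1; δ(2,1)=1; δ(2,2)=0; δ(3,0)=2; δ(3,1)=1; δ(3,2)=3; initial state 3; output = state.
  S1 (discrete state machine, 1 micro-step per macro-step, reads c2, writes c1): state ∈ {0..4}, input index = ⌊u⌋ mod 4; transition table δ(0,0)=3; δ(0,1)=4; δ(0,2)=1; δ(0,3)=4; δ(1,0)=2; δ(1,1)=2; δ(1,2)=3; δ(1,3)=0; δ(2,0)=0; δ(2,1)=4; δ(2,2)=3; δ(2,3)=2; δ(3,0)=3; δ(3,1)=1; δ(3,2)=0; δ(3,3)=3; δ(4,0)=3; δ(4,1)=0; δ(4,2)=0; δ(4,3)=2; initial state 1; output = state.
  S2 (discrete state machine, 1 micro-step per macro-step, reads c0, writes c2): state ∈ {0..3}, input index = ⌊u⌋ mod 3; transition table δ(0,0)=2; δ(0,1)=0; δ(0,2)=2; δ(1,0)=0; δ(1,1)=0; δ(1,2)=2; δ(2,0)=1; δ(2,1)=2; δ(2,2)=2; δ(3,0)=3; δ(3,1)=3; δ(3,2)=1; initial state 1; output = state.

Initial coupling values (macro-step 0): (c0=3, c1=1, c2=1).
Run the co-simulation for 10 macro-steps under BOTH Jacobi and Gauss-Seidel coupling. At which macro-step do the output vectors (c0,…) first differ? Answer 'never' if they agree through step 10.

[Jacobi] macro 1: S0 reads c1=1 → after 1×micro: 1; S1 reads c2=1 → after 1×micro: 2; S2 reads c0=3 → after 1×micro: 0 ⇒ (c0=1, c1=2, c2=0)
[Jacobi] macro 2: S0 reads c1=2 → after 1×micro: 2; S1 reads c2=0 → after 1×micro: 0; S2 reads c0=1 → after 1×micro: 0 ⇒ (c0=2, c1=0, c2=0)
[Jacobi] macro 3: S0 reads c1=0 → after 1×micro: 1; S1 reads c2=0 → after 1×micro: 3; S2 reads c0=2 → after 1×micro: 2 ⇒ (c0=1, c1=3, c2=2)
[Jacobi] macro 4: S0 reads c1=3 → after 1×micro: 1; S1 reads c2=2 → after 1×micro: 0; S2 reads c0=1 → after 1×micro: 2 ⇒ (c0=1, c1=0, c2=2)
[Jacobi] macro 5: S0 reads c1=0 → after 1×micro: 1; S1 reads c2=2 → after 1×micro: 1; S2 reads c0=1 → after 1×micro: 2 ⇒ (c0=1, c1=1, c2=2)
[Jacobi] macro 6: S0 reads c1=1 → after 1×micro: 3; S1 reads c2=2 → after 1×micro: 3; S2 reads c0=1 → after 1×micro: 2 ⇒ (c0=3, c1=3, c2=2)
[Jacobi] macro 7: S0 reads c1=3 → after 1×micro: 2; S1 reads c2=2 → after 1×micro: 0; S2 reads c0=3 → after 1×micro: 1 ⇒ (c0=2, c1=0, c2=1)
[Jacobi] macro 8: S0 reads c1=0 → after 1×micro: 1; S1 reads c2=1 → after 1×micro: 4; S2 reads c0=2 → after 1×micro: 2 ⇒ (c0=1, c1=4, c2=2)
[Jacobi] macro 9: S0 reads c1=4 → after 1×micro: 3; S1 reads c2=2 → after 1×micro: 0; S2 reads c0=1 → after 1×micro: 2 ⇒ (c0=3, c1=0, c2=2)
[Jacobi] macro 10: S0 reads c1=0 → after 1×micro: 2; S1 reads c2=2 → after 1×micro: 1; S2 reads c0=3 → after 1×micro: 1 ⇒ (c0=2, c1=1, c2=1)
[Gauss-Seidel] macro 1: S0 reads c1=1 → after 1×micro: 1; S1 reads c2=1 → after 1×micro: 2; S2 reads c0=1 → after 1×micro: 0 ⇒ (c0=1, c1=2, c2=0)
[Gauss-Seidel] macro 2: S0 reads c1=2 → after 1×micro: 2; S1 reads c2=0 → after 1×micro: 0; S2 reads c0=2 → after 1×micro: 2 ⇒ (c0=2, c1=0, c2=2)
[Gauss-Seidel] macro 3: S0 reads c1=0 → after 1×micro: 1; S1 reads c2=2 → after 1×micro: 1; S2 reads c0=1 → after 1×micro: 2 ⇒ (c0=1, c1=1, c2=2)
[Gauss-Seidel] macro 4: S0 reads c1=1 → after 1×micro: 3; S1 reads c2=2 → after 1×micro: 3; S2 reads c0=3 → after 1×micro: 1 ⇒ (c0=3, c1=3, c2=1)
[Gauss-Seidel] macro 5: S0 reads c1=3 → after 1×micro: 2; S1 reads c2=1 → after 1×micro: 1; S2 reads c0=2 → after 1×micro: 2 ⇒ (c0=2, c1=1, c2=2)
[Gauss-Seidel] macro 6: S0 reads c1=1 → after 1×micro: 1; S1 reads c2=2 → after 1×micro: 3; S2 reads c0=1 → after 1×micro: 2 ⇒ (c0=1, c1=3, c2=2)
[Gauss-Seidel] macro 7: S0 reads c1=3 → after 1×micro: 1; S1 reads c2=2 → after 1×micro: 0; S2 reads c0=1 → after 1×micro: 2 ⇒ (c0=1, c1=0, c2=2)
[Gauss-Seidel] macro 8: S0 reads c1=0 → after 1×micro: 1; S1 reads c2=2 → after 1×micro: 1; S2 reads c0=1 → after 1×micro: 2 ⇒ (c0=1, c1=1, c2=2)
[Gauss-Seidel] macro 9: S0 reads c1=1 → after 1×micro: 3; S1 reads c2=2 → after 1×micro: 3; S2 reads c0=3 → after 1×micro: 1 ⇒ (c0=3, c1=3, c2=1)
[Gauss-Seidel] macro 10: S0 reads c1=3 → after 1×micro: 2; S1 reads c2=1 → after 1×micro: 1; S2 reads c0=2 → after 1×micro: 2 ⇒ (c0=2, c1=1, c2=2)

first divergence at macro-step: 2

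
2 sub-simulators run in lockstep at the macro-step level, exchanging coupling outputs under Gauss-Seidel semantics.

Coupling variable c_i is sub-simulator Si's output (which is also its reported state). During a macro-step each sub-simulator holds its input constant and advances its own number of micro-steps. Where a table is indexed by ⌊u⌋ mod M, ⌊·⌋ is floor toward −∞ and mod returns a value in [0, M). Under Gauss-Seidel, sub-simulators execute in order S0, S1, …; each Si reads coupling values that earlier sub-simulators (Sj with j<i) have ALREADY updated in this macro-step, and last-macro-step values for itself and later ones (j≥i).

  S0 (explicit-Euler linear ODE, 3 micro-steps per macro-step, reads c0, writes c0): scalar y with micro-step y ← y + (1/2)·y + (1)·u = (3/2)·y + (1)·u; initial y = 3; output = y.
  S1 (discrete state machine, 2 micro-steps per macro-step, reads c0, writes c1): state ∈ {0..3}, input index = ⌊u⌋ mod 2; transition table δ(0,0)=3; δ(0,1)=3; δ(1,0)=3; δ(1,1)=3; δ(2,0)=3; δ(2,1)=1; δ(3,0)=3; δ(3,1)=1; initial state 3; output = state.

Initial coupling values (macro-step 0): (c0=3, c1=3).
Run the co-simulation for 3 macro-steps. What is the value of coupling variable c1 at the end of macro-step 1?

macro 1: S0 reads c0=3 → after 3×micro: 195/8; S1 reads c0=195/8 → after 2×micro: 3 ⇒ (c0=195/8, c1=3)
macro 2: S0 reads c0=195/8 → after 3×micro: 12675/64; S1 reads c0=12675/64 → after 2×micro: 3 ⇒ (c0=12675/64, c1=3)
macro 3: S0 reads c0=12675/64 → after 3×micro: 823875/512; S1 reads c0=823875/512 → after 2×micro: 3 ⇒ (c0=823875/512, c1=3)

c1 at macro-step 1 = 3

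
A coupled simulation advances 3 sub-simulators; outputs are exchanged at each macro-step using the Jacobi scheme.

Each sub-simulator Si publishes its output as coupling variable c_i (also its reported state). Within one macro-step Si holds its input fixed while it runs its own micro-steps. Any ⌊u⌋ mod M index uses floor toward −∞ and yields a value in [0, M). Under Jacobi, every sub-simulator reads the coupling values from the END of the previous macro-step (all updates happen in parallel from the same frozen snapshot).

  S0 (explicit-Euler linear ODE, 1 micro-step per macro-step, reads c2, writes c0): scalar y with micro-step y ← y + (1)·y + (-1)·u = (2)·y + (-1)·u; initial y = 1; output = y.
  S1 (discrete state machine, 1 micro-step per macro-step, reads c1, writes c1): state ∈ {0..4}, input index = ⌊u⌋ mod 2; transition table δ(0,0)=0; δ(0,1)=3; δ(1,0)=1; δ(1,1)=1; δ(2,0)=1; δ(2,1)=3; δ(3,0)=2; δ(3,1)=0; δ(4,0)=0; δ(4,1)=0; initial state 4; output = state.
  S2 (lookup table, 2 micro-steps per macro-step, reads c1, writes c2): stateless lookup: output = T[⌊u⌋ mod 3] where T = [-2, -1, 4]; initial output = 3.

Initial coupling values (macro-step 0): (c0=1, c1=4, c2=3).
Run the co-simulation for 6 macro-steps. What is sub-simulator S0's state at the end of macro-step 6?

macro 1: S0 reads c2=3 → after 1×micro: -1; S1 reads c1=4 → after 1×micro: 0; S2 reads c1=4 → after 2×micro: -1 ⇒ (c0=-1, c1=0, c2=-1)
macro 2: S0 reads c2=-1 → after 1×micro: -1; S1 reads c1=0 → after 1×micro: 0; S2 reads c1=0 → after 2×micro: -2 ⇒ (c0=-1, c1=0, c2=-2)
macro 3: S0 reads c2=-2 → after 1×micro: 0; S1 reads c1=0 → after 1×micro: 0; S2 reads c1=0 → after 2×micro: -2 ⇒ (c0=0, c1=0, c2=-2)
macro 4: S0 reads c2=-2 → after 1×micro: 2; S1 reads c1=0 → after 1×micro: 0; S2 reads c1=0 → after 2×micro: -2 ⇒ (c0=2, c1=0, c2=-2)
macro 5: S0 reads c2=-2 → after 1×micro: 6; S1 reads c1=0 → after 1×micro: 0; S2 reads c1=0 → after 2×micro: -2 ⇒ (c0=6, c1=0, c2=-2)
macro 6: S0 reads c2=-2 → after 1×micro: 14; S1 reads c1=0 → after 1×micro: 0; S2 reads c1=0 → after 2×micro: -2 ⇒ (c0=14, c1=0, c2=-2)

S0 state at macro-step 6 = 14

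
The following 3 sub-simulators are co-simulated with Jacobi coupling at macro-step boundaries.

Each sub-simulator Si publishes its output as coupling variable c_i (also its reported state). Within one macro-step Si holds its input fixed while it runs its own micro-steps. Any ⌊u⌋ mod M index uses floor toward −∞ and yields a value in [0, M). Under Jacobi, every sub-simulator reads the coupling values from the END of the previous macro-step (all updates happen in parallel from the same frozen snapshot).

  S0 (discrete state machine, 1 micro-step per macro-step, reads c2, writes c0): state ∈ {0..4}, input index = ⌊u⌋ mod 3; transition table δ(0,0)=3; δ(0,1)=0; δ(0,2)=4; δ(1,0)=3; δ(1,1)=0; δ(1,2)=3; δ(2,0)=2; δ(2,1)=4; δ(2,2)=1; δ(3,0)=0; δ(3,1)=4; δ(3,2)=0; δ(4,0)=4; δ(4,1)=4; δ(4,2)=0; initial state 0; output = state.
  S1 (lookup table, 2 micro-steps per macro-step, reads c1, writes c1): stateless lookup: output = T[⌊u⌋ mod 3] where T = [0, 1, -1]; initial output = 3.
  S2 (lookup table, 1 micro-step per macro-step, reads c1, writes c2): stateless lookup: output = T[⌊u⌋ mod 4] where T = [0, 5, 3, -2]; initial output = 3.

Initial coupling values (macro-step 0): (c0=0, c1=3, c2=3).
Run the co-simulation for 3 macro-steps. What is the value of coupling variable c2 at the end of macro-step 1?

macro 1: S0 reads c2=3 → after 1×micro: 3; S1 reads c1=3 → after 2×micro: 0; S2 reads c1=3 → after 1×micro: -2 ⇒ (c0=3, c1=0, c2=-2)
macro 2: S0 reads c2=-2 → after 1×micro: 4; S1 reads c1=0 → after 2×micro: 0; S2 reads c1=0 → after 1×micro: 0 ⇒ (c0=4, c1=0, c2=0)
macro 3: S0 reads c2=0 → after 1×micro: 4; S1 reads c1=0 → after 2×micro: 0; S2 reads c1=0 → after 1×micro: 0 ⇒ (c0=4, c1=0, c2=0)

c2 at macro-step 1 = -2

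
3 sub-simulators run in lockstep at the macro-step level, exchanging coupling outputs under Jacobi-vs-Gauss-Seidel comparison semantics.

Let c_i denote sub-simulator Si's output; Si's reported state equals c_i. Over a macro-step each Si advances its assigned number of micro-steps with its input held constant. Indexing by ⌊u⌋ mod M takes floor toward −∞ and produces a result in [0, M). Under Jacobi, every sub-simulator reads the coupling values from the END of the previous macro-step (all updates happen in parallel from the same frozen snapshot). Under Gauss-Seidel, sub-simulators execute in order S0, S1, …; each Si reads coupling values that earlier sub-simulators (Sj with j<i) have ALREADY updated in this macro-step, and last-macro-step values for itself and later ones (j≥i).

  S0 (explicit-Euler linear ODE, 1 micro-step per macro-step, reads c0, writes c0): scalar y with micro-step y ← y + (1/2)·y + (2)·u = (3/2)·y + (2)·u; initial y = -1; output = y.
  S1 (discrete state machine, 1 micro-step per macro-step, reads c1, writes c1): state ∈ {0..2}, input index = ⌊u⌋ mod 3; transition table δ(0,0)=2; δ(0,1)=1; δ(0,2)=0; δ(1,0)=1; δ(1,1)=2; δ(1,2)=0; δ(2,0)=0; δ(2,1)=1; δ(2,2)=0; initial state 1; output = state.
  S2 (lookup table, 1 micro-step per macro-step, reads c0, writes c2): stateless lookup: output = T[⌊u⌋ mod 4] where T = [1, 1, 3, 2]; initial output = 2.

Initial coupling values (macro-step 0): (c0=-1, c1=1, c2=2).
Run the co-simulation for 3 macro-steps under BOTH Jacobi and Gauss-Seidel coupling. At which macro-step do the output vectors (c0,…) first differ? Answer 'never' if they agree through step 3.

[Jacobi] macro 1: S0 reads c0=-1 → after 1×micro: -7/2; S1 reads c1=1 → after 1×micro: 2; S2 reads c0=-1 → after 1×micro: 2 ⇒ (c0=-7/2, c1=2, c2=2)
[Jacobi] macro 2: S0 reads c0=-7/2 → after 1×micro: -49/4; S1 reads c1=2 → after 1×micro: 0; S2 reads c0=-7/2 → after 1×micro: 1 ⇒ (c0=-49/4, c1=0, c2=1)
[Jacobi] macro 3: S0 reads c0=-49/4 → after 1×micro: -343/8; S1 reads c1=0 → after 1×micro: 2; S2 reads c0=-49/4 → after 1×micro: 2 ⇒ (c0=-343/8, c1=2, c2=2)
[Gauss-Seidel] macro 1: S0 reads c0=-1 → after 1×micro: -7/2; S1 reads c1=1 → after 1×micro: 2; S2 reads c0=-7/2 → after 1×micro: 1 ⇒ (c0=-7/2, c1=2, c2=1)
[Gauss-Seidel] macro 2: S0 reads c0=-7/2 → after 1×micro: -49/4; S1 reads c1=2 → after 1×micro: 0; S2 reads c0=-49/4 → after 1×micro: 2 ⇒ (c0=-49/4, c1=0, c2=2)
[Gauss-Seidel] macro 3: S0 reads c0=-49/4 → after 1×micro: -343/8; S1 reads c1=0 → after 1×micro: 2; S2 reads c0=-343/8 → after 1×micro: 1 ⇒ (c0=-343/8, c1=2, c2=1)

first divergence at macro-step: 1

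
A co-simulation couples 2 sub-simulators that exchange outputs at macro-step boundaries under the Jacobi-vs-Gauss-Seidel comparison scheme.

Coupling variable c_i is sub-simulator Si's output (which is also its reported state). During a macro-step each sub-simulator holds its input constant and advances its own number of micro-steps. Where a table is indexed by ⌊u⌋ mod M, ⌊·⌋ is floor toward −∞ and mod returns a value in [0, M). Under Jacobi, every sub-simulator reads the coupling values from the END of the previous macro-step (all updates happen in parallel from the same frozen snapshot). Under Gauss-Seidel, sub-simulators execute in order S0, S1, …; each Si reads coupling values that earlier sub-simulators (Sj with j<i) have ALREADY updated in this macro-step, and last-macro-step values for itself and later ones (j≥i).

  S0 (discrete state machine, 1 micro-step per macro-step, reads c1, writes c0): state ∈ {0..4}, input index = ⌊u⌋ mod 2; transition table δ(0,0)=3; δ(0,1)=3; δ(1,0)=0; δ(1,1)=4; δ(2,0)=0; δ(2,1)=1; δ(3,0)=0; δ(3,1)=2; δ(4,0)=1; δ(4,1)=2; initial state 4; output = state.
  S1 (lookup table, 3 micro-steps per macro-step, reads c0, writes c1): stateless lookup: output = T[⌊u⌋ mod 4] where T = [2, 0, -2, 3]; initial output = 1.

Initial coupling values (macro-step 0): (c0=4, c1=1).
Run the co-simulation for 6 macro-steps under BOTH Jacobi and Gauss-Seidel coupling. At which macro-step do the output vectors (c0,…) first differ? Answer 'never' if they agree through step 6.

first divergence at macro-step: 1

[Jacobi] macro 1: S0 reads c1=1 → after 1×micro: 2; S1 reads c0=4 → after 3×micro: 2 ⇒ (c0=2, c1=2)
[Jacobi] macro 2: S0 reads c1=2 → after 1×micro: 0; S1 reads c0=2 → after 3×micro: -2 ⇒ (c0=0, c1=-2)
[Jacobi] macro 3: S0 reads c1=-2 → after 1×micro: 3; S1 reads c0=0 → after 3×micro: 2 ⇒ (c0=3, c1=2)
[Jacobi] macro 4: S0 reads c1=2 → after 1×micro: 0; S1 reads c0=3 → after 3×micro: 3 ⇒ (c0=0, c1=3)
[Jacobi] macro 5: S0 reads c1=3 → after 1×micro: 3; S1 reads c0=0 → after 3×micro: 2 ⇒ (c0=3, c1=2)
[Jacobi] macro 6: S0 reads c1=2 → after 1×micro: 0; S1 reads c0=3 → after 3×micro: 3 ⇒ (c0=0, c1=3)
[Gauss-Seidel] macro 1: S0 reads c1=1 → after 1×micro: 2; S1 reads c0=2 → after 3×micro: -2 ⇒ (c0=2, c1=-2)
[Gauss-Seidel] macro 2: S0 reads c1=-2 → after 1×micro: 0; S1 reads c0=0 → after 3×micro: 2 ⇒ (c0=0, c1=2)
[Gauss-Seidel] macro 3: S0 reads c1=2 → after 1×micro: 3; S1 reads c0=3 → after 3×micro: 3 ⇒ (c0=3, c1=3)
[Gauss-Seidel] macro 4: S0 reads c1=3 → after 1×micro: 2; S1 reads c0=2 → after 3×micro: -2 ⇒ (c0=2, c1=-2)
[Gauss-Seidel] macro 5: S0 reads c1=-2 → after 1×micro: 0; S1 reads c0=0 → after 3×micro: 2 ⇒ (c0=0, c1=2)
[Gauss-Seidel] macro 6: S0 reads c1=2 → after 1×micro: 3; S1 reads c0=3 → after 3×micro: 3 ⇒ (c0=3, c1=3)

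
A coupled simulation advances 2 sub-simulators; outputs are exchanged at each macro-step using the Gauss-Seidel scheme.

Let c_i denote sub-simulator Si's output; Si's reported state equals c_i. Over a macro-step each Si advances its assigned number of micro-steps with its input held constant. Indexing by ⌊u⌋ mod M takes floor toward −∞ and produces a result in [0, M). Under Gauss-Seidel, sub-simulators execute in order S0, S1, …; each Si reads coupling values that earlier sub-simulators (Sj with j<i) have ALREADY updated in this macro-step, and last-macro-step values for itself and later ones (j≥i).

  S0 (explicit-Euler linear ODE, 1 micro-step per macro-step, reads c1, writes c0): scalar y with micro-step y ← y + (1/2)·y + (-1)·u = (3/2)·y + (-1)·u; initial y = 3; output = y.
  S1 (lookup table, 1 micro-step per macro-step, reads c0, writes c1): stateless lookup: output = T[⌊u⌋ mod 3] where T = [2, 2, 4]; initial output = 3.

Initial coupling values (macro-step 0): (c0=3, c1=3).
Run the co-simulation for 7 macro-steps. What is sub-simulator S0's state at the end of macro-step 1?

macro 1: S0 reads c1=3 → after 1×micro: 3/2; S1 reads c0=3/2 → after 1×micro: 2 ⇒ (c0=3/2, c1=2)
macro 2: S0 reads c1=2 → after 1×micro: 1/4; S1 reads c0=1/4 → after 1×micro: 2 ⇒ (c0=1/4, c1=2)
macro 3: S0 reads c1=2 → after 1×micro: -13/8; S1 reads c0=-13/8 → after 1×micro: 2 ⇒ (c0=-13/8, c1=2)
macro 4: S0 reads c1=2 → after 1×micro: -71/16; S1 reads c0=-71/16 → after 1×micro: 2 ⇒ (c0=-71/16, c1=2)
macro 5: S0 reads c1=2 → after 1×micro: -277/32; S1 reads c0=-277/32 → after 1×micro: 2 ⇒ (c0=-277/32, c1=2)
macro 6: S0 reads c1=2 → after 1×micro: -959/64; S1 reads c0=-959/64 → after 1×micro: 2 ⇒ (c0=-959/64, c1=2)
macro 7: S0 reads c1=2 → after 1×micro: -3133/128; S1 reads c0=-3133/128 → after 1×micro: 4 ⇒ (c0=-3133/128, c1=4)

S0 state at macro-step 1 = 3/2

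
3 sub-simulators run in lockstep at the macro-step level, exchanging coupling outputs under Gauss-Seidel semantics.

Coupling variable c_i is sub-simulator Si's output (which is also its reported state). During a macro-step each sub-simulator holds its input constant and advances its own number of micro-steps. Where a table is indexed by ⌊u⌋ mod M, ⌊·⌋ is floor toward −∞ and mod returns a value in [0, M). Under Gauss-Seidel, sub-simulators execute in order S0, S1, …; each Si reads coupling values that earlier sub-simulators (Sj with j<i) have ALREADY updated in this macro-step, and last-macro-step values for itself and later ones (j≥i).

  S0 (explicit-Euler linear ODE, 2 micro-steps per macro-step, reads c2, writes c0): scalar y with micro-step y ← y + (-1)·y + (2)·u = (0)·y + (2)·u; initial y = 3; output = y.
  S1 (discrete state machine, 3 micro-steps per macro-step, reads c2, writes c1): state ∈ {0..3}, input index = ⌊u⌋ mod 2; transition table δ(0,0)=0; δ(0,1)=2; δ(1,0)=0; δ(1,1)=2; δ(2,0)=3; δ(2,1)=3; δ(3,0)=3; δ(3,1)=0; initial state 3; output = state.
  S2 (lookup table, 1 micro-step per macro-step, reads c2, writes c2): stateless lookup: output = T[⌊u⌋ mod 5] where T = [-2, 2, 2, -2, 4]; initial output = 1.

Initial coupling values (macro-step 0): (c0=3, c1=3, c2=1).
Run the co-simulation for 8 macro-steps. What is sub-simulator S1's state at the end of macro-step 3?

S1 state at macro-step 3 = 3

macro 1: S0 reads c2=1 → after 2×micro: 2; S1 reads c2=1 → after 3×micro: 3; S2 reads c2=1 → after 1×micro: 2 ⇒ (c0=2, c1=3, c2=2)
macro 2: S0 reads c2=2 → after 2×micro: 4; S1 reads c2=2 → after 3×micro: 3; S2 reads c2=2 → after 1×micro: 2 ⇒ (c0=4, c1=3, c2=2)
macro 3: S0 reads c2=2 → after 2×micro: 4; S1 reads c2=2 → after 3×micro: 3; S2 reads c2=2 → after 1×micro: 2 ⇒ (c0=4, c1=3, c2=2)
macro 4: S0 reads c2=2 → after 2×micro: 4; S1 reads c2=2 → after 3×micro: 3; S2 reads c2=2 → after 1×micro: 2 ⇒ (c0=4, c1=3, c2=2)
macro 5: S0 reads c2=2 → after 2×micro: 4; S1 reads c2=2 → after 3×micro: 3; S2 reads c2=2 → after 1×micro: 2 ⇒ (c0=4, c1=3, c2=2)
macro 6: S0 reads c2=2 → after 2×micro: 4; S1 reads c2=2 → after 3×micro: 3; S2 reads c2=2 → after 1×micro: 2 ⇒ (c0=4, c1=3, c2=2)
macro 7: S0 reads c2=2 → after 2×micro: 4; S1 reads c2=2 → after 3×micro: 3; S2 reads c2=2 → after 1×micro: 2 ⇒ (c0=4, c1=3, c2=2)
macro 8: S0 reads c2=2 → after 2×micro: 4; S1 reads c2=2 → after 3×micro: 3; S2 reads c2=2 → after 1×micro: 2 ⇒ (c0=4, c1=3, c2=2)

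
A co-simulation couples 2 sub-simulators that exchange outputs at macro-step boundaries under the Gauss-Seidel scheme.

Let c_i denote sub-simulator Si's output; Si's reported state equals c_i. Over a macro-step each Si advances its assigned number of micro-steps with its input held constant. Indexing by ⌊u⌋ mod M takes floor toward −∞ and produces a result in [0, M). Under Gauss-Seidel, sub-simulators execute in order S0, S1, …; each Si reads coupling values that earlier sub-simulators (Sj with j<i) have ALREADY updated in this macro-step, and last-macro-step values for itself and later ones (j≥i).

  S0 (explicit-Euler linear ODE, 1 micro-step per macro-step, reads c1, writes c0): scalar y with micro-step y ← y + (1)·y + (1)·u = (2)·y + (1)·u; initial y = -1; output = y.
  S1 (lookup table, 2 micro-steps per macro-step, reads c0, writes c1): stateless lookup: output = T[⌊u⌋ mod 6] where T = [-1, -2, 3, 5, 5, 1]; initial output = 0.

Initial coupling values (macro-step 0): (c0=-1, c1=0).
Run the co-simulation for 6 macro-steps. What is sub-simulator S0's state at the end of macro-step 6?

macro 1: S0 reads c1=0 → after 1×micro: -2; S1 reads c0=-2 → after 2×micro: 5 ⇒ (c0=-2, c1=5)
macro 2: S0 reads c1=5 → after 1×micro: 1; S1 reads c0=1 → after 2×micro: -2 ⇒ (c0=1, c1=-2)
macro 3: S0 reads c1=-2 → after 1×micro: 0; S1 reads c0=0 → after 2×micro: -1 ⇒ (c0=0, c1=-1)
macro 4: S0 reads c1=-1 → after 1×micro: -1; S1 reads c0=-1 → after 2×micro: 1 ⇒ (c0=-1, c1=1)
macro 5: S0 reads c1=1 → after 1×micro: -1; S1 reads c0=-1 → after 2×micro: 1 ⇒ (c0=-1, c1=1)
macro 6: S0 reads c1=1 → after 1×micro: -1; S1 reads c0=-1 → after 2×micro: 1 ⇒ (c0=-1, c1=1)

S0 state at macro-step 6 = -1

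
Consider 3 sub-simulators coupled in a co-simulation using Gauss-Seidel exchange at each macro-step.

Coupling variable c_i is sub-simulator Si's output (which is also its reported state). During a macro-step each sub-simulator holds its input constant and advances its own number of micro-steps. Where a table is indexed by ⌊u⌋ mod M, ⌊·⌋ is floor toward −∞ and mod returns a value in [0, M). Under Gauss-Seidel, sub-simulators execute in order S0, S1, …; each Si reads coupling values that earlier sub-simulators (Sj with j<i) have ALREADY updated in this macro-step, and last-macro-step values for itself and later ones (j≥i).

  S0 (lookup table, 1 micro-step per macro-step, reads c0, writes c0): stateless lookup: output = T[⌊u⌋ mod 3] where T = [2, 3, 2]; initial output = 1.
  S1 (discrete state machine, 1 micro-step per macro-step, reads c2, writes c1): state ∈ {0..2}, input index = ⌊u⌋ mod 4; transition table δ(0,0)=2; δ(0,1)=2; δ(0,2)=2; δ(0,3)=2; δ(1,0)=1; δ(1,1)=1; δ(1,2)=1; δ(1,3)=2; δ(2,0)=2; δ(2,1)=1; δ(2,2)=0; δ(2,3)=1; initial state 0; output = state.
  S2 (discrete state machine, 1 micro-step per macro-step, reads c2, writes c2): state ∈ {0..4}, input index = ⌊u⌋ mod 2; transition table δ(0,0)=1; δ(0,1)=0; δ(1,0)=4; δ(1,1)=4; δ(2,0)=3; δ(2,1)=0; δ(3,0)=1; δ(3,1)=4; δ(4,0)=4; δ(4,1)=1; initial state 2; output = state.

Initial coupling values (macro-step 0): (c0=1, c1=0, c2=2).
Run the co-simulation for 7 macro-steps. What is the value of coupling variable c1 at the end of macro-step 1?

c1 at macro-step 1 = 2

macro 1: S0 reads c0=1 → after 1×micro: 3; S1 reads c2=2 → after 1×micro: 2; S2 reads c2=2 → after 1×micro: 3 ⇒ (c0=3, c1=2, c2=3)
macro 2: S0 reads c0=3 → after 1×micro: 2; S1 reads c2=3 → after 1×micro: 1; S2 reads c2=3 → after 1×micro: 4 ⇒ (c0=2, c1=1, c2=4)
macro 3: S0 reads c0=2 → after 1×micro: 2; S1 reads c2=4 → after 1×micro: 1; S2 reads c2=4 → after 1×micro: 4 ⇒ (c0=2, c1=1, c2=4)
macro 4: S0 reads c0=2 → after 1×micro: 2; S1 reads c2=4 → after 1×micro: 1; S2 reads c2=4 → after 1×micro: 4 ⇒ (c0=2, c1=1, c2=4)
macro 5: S0 reads c0=2 → after 1×micro: 2; S1 reads c2=4 → after 1×micro: 1; S2 reads c2=4 → after 1×micro: 4 ⇒ (c0=2, c1=1, c2=4)
macro 6: S0 reads c0=2 → after 1×micro: 2; S1 reads c2=4 → after 1×micro: 1; S2 reads c2=4 → after 1×micro: 4 ⇒ (c0=2, c1=1, c2=4)
macro 7: S0 reads c0=2 → after 1×micro: 2; S1 reads c2=4 → after 1×micro: 1; S2 reads c2=4 → after 1×micro: 4 ⇒ (c0=2, c1=1, c2=4)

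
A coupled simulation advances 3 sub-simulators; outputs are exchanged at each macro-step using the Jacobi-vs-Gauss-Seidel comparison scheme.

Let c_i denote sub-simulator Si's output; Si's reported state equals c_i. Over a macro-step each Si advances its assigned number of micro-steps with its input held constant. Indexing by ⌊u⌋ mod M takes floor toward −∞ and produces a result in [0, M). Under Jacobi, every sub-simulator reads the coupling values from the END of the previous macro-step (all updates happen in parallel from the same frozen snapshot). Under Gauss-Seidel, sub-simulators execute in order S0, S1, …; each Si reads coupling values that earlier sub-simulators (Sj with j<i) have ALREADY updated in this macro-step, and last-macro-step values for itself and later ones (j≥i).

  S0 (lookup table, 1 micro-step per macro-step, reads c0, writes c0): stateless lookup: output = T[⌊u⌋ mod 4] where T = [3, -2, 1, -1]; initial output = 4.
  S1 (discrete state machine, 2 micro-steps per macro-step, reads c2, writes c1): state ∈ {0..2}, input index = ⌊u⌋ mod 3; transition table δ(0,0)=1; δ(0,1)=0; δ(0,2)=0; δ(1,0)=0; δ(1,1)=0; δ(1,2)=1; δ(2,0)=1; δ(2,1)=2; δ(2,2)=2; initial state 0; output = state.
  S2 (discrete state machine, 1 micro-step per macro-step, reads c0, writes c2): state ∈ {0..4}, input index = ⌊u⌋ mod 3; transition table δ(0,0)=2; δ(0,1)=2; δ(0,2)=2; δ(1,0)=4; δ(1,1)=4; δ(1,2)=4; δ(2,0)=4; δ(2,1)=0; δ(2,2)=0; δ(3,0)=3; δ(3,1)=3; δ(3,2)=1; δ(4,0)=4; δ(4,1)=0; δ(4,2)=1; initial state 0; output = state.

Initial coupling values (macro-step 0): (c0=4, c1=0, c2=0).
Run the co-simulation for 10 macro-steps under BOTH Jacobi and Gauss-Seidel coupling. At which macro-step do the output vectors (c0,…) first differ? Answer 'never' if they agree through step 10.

first divergence at macro-step: 2

[Jacobi] macro 1: S0 reads c0=4 → after 1×micro: 3; S1 reads c2=0 → after 2×micro: 0; S2 reads c0=4 → after 1×micro: 2 ⇒ (c0=3, c1=0, c2=2)
[Jacobi] macro 2: S0 reads c0=3 → after 1×micro: -1; S1 reads c2=2 → after 2×micro: 0; S2 reads c0=3 → after 1×micro: 4 ⇒ (c0=-1, c1=0, c2=4)
[Jacobi] macro 3: S0 reads c0=-1 → after 1×micro: -1; S1 reads c2=4 → after 2×micro: 0; S2 reads c0=-1 → after 1×micro: 1 ⇒ (c0=-1, c1=0, c2=1)
[Jacobi] macro 4: S0 reads c0=-1 → after 1×micro: -1; S1 reads c2=1 → after 2×micro: 0; S2 reads c0=-1 → after 1×micro: 4 ⇒ (c0=-1, c1=0, c2=4)
[Jacobi] macro 5: S0 reads c0=-1 → after 1×micro: -1; S1 reads c2=4 → after 2×micro: 0; S2 reads c0=-1 → after 1×micro: 1 ⇒ (c0=-1, c1=0, c2=1)
[Jacobi] macro 6: S0 reads c0=-1 → after 1×micro: -1; S1 reads c2=1 → after 2×micro: 0; S2 reads c0=-1 → after 1×micro: 4 ⇒ (c0=-1, c1=0, c2=4)
[Jacobi] macro 7: S0 reads c0=-1 → after 1×micro: -1; S1 reads c2=4 → after 2×micro: 0; S2 reads c0=-1 → after 1×micro: 1 ⇒ (c0=-1, c1=0, c2=1)
[Jacobi] macro 8: S0 reads c0=-1 → after 1×micro: -1; S1 reads c2=1 → after 2×micro: 0; S2 reads c0=-1 → after 1×micro: 4 ⇒ (c0=-1, c1=0, c2=4)
[Jacobi] macro 9: S0 reads c0=-1 → after 1×micro: -1; S1 reads c2=4 → after 2×micro: 0; S2 reads c0=-1 → after 1×micro: 1 ⇒ (c0=-1, c1=0, c2=1)
[Jacobi] macro 10: S0 reads c0=-1 → after 1×micro: -1; S1 reads c2=1 → after 2×micro: 0; S2 reads c0=-1 → after 1×micro: 4 ⇒ (c0=-1, c1=0, c2=4)
[Gauss-Seidel] macro 1: S0 reads c0=4 → after 1×micro: 3; S1 reads c2=0 → after 2×micro: 0; S2 reads c0=3 → after 1×micro: 2 ⇒ (c0=3, c1=0, c2=2)
[Gauss-Seidel] macro 2: S0 reads c0=3 → after 1×micro: -1; S1 reads c2=2 → after 2×micro: 0; S2 reads c0=-1 → after 1×micro: 0 ⇒ (c0=-1, c1=0, c2=0)
[Gauss-Seidel] macro 3: S0 reads c0=-1 → after 1×micro: -1; S1 reads c2=0 → after 2×micro: 0; S2 reads c0=-1 → after 1×micro: 2 ⇒ (c0=-1, c1=0, c2=2)
[Gauss-Seidel] macro 4: S0 reads c0=-1 → after 1×micro: -1; S1 reads c2=2 → after 2×micro: 0; S2 reads c0=-1 → after 1×micro: 0 ⇒ (c0=-1, c1=0, c2=0)
[Gauss-Seidel] macro 5: S0 reads c0=-1 → after 1×micro: -1; S1 reads c2=0 → after 2×micro: 0; S2 reads c0=-1 → after 1×micro: 2 ⇒ (c0=-1, c1=0, c2=2)
[Gauss-Seidel] macro 6: S0 reads c0=-1 → after 1×micro: -1; S1 reads c2=2 → after 2×micro: 0; S2 reads c0=-1 → after 1×micro: 0 ⇒ (c0=-1, c1=0, c2=0)
[Gauss-Seidel] macro 7: S0 reads c0=-1 → after 1×micro: -1; S1 reads c2=0 → after 2×micro: 0; S2 reads c0=-1 → after 1×micro: 2 ⇒ (c0=-1, c1=0, c2=2)
[Gauss-Seidel] macro 8: S0 reads c0=-1 → after 1×micro: -1; S1 reads c2=2 → after 2×micro: 0; S2 reads c0=-1 → after 1×micro: 0 ⇒ (c0=-1, c1=0, c2=0)
[Gauss-Seidel] macro 9: S0 reads c0=-1 → after 1×micro: -1; S1 reads c2=0 → after 2×micro: 0; S2 reads c0=-1 → after 1×micro: 2 ⇒ (c0=-1, c1=0, c2=2)
[Gauss-Seidel] macro 10: S0 reads c0=-1 → after 1×micro: -1; S1 reads c2=2 → after 2×micro: 0; S2 reads c0=-1 → after 1×micro: 0 ⇒ (c0=-1, c1=0, c2=0)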